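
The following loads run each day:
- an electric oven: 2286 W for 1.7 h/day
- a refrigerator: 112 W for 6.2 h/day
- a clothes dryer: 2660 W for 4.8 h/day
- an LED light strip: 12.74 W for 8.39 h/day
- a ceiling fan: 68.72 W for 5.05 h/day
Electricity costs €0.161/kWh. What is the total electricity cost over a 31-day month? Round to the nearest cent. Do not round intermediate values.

€88.85

electric oven: 2286 W × 1.7 h × 31 d = 120,472 Wh = 120.5 kWh
refrigerator: 112 W × 6.2 h × 31 d = 21,526 Wh = 21.53 kWh
clothes dryer: 2660 W × 4.8 h × 31 d = 395,808 Wh = 395.8 kWh
LED light strip: 12.74 W × 8.39 h × 31 d = 3,314 Wh = 3.314 kWh
ceiling fan: 68.72 W × 5.05 h × 31 d = 10,758 Wh = 10.76 kWh
Total energy = 120.5 + 21.53 + 395.8 + 3.314 + 10.76 = 551.9 kWh
Cost = 551.9 kWh × €0.161 = €88.85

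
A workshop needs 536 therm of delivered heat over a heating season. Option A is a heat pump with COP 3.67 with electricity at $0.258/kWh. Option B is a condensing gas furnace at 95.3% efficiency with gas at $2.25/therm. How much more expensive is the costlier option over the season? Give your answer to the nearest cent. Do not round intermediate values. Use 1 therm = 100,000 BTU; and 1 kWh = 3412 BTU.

$161.12

Heat load = 536 therm × 100,000 = 53,600,000 BTU
Gas: input = 53,600,000 / 0.953 = 56,243,442 BTU = 562.4 therm → 562.4 × $2.25 = $1,265.48
Heat pump: 53,600,000 BTU / 3412 = 15,710 kWh heat; / 3.67 = 4,280 kWh in → × $0.258 = $1,104.36
Difference = |$1,265.48 − $1,104.36| = $161.12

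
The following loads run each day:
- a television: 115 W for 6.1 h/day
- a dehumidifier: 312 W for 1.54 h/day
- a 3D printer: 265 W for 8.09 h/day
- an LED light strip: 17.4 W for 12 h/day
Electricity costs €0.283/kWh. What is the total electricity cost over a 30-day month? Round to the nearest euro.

television: 115 W × 6.1 h × 30 d = 21,045 Wh = 21.05 kWh
dehumidifier: 312 W × 1.54 h × 30 d = 14,414 Wh = 14.41 kWh
3D printer: 265 W × 8.09 h × 30 d = 64,316 Wh = 64.32 kWh
LED light strip: 17.4 W × 12 h × 30 d = 6,264 Wh = 6.264 kWh
Total energy = 21.05 + 14.41 + 64.32 + 6.264 = 106 kWh
Cost = 106 kWh × €0.283 = €30.01 ≈ €30

€30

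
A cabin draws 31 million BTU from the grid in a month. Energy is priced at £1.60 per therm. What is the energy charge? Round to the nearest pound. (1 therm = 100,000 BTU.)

31 million BTU × (10 therm/million BTU) = 310 therm
Cost = 310 therm × £1.60/therm = £496.00

£496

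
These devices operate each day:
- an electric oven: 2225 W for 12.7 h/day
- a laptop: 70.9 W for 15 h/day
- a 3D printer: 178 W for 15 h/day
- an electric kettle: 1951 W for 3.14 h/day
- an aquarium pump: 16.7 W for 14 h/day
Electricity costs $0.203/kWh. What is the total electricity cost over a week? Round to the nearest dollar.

electric oven: 2225 W × 12.7 h × 7 d = 197,802 Wh = 197.8 kWh
laptop: 70.9 W × 15 h × 7 d = 7,444 Wh = 7.444 kWh
3D printer: 178 W × 15 h × 7 d = 18,690 Wh = 18.69 kWh
electric kettle: 1951 W × 3.14 h × 7 d = 42,883 Wh = 42.88 kWh
aquarium pump: 16.7 W × 14 h × 7 d = 1,637 Wh = 1.637 kWh
Total energy = 197.8 + 7.444 + 18.69 + 42.88 + 1.637 = 268.5 kWh
Cost = 268.5 kWh × $0.203 = $54.50 ≈ $54

$54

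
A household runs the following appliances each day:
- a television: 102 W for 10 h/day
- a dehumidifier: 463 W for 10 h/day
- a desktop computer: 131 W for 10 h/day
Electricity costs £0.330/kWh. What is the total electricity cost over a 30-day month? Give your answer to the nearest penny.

£68.90

television: 102 W × 10 h × 30 d = 30,600 Wh = 30.6 kWh
dehumidifier: 463 W × 10 h × 30 d = 138,900 Wh = 138.9 kWh
desktop computer: 131 W × 10 h × 30 d = 39,300 Wh = 39.3 kWh
Total energy = 30.6 + 138.9 + 39.3 = 208.8 kWh
Cost = 208.8 kWh × £0.330 = £68.90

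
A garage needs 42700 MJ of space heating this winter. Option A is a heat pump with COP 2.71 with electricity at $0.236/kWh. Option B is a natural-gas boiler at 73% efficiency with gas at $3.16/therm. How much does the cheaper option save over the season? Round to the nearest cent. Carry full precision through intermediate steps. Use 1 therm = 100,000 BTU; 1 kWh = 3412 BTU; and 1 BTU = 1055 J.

Heat load = 42700 MJ = 42,700,000,000 J / 1055 = 40,473,934 BTU
Gas: input = 40,473,934 / 0.73 = 55,443,745 BTU = 554.4 therm → 554.4 × $3.16 = $1,752.02
Heat pump: 40,473,934 BTU / 3412 = 11,860 kWh heat; / 2.71 = 4,377 kWh in → × $0.236 = $1,033.02
Difference = |$1,752.02 − $1,033.02| = $719.00

$719.00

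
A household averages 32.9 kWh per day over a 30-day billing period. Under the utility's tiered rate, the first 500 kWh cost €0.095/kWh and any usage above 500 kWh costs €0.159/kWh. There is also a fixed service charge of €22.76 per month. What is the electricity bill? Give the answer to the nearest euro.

Usage = 32.9 kWh/day × 30 days = 987 kWh
First 500 kWh × €0.095 = €47.50
Remaining 487 kWh × €0.159 = €77.43
Energy charge = €124.93; + service €22.76 = €147.69 ≈ €148

€148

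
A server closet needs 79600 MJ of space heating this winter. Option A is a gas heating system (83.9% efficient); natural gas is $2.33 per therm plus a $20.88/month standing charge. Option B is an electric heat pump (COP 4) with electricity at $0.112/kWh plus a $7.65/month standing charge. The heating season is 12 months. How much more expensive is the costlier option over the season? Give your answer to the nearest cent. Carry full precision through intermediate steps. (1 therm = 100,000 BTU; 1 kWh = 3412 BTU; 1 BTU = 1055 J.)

$1634.93

Heat load = 79600 MJ = 79,600,000,000 J / 1055 = 75,450,237 BTU
Gas: input = 75,450,237 / 0.839 = 89,928,769 BTU = 899.3 therm → 899.3 × $2.33 = $2,095.34; + 12 × $20.88 standing = $2,345.90
Heat pump: 75,450,237 BTU / 3412 = 22,110 kWh heat; / 4 = 5,528 kWh in → × $0.112 = $619.17; + 12 × $7.65 standing = $710.97
Difference = |$2,345.90 − $710.97| = $1,634.93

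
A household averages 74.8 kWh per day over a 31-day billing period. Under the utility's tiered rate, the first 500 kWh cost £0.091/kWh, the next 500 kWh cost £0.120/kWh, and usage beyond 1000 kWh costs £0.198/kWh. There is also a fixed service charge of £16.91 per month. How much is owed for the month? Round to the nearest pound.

£384

Usage = 74.8 kWh/day × 31 days = 2318.8 kWh
First 500 kWh × £0.091 = £45.50
Next 500 kWh × £0.120 = £60.00
Remaining 1318.8 kWh × £0.198 = £261.12
Energy charge = £366.62; + service £16.91 = £383.53 ≈ £384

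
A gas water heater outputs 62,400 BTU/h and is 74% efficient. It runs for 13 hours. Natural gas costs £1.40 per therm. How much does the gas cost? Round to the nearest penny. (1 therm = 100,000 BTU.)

Heat delivered = 62,400 BTU/h × 13 h = 811,200 BTU
Gas input = 811,200 / 0.74 = 1,096,216 BTU
= 1,096,216 / 100,000 = 10.96 therm
Cost = 10.96 × £1.40/therm = £15.35

£15.35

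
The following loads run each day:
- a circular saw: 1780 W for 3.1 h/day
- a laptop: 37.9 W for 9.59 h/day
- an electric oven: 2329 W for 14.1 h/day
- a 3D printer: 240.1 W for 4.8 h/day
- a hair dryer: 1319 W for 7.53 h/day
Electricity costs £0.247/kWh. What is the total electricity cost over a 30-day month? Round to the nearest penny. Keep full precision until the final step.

circular saw: 1780 W × 3.1 h × 30 d = 165,540 Wh = 165.5 kWh
laptop: 37.9 W × 9.59 h × 30 d = 10,904 Wh = 10.9 kWh
electric oven: 2329 W × 14.1 h × 30 d = 985,167 Wh = 985.2 kWh
3D printer: 240.1 W × 4.8 h × 30 d = 34,574 Wh = 34.57 kWh
hair dryer: 1319 W × 7.53 h × 30 d = 297,962 Wh = 298 kWh
Total energy = 165.5 + 10.9 + 985.2 + 34.57 + 298 = 1,494 kWh
Cost = 1,494 kWh × £0.247 = £369.05

£369.05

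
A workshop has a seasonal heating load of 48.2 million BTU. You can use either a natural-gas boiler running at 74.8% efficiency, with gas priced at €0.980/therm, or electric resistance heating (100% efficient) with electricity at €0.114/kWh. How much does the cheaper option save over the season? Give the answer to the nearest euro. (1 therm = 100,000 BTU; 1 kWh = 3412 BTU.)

€979

Heat load = 48.2 × 10⁶ BTU = 48,200,000 BTU
Gas: input = 48,200,000 / 0.748 = 64,438,503 BTU = 644.4 therm → 644.4 × €0.980 = €631.50
Electric: 48,200,000 BTU / 3412 = 14,130 kWh → × €0.114 = €1,610.43
Difference = |€631.50 − €1,610.43| = €978.94 ≈ €979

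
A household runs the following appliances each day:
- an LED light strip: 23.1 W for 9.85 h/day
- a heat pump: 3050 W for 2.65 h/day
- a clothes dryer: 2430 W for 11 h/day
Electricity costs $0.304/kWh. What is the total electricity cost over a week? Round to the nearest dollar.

$75

LED light strip: 23.1 W × 9.85 h × 7 d = 1,593 Wh = 1.593 kWh
heat pump: 3050 W × 2.65 h × 7 d = 56,578 Wh = 56.58 kWh
clothes dryer: 2430 W × 11 h × 7 d = 187,110 Wh = 187.1 kWh
Total energy = 1.593 + 56.58 + 187.1 = 245.3 kWh
Cost = 245.3 kWh × $0.304 = $74.57 ≈ $75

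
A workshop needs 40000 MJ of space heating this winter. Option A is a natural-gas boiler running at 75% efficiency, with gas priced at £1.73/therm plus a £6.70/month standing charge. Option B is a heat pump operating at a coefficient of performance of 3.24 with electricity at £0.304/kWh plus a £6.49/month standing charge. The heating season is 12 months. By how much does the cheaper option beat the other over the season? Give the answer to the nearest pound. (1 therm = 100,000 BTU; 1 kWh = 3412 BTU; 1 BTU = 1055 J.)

Heat load = 40000 MJ = 40,000,000,000 J / 1055 = 37,914,692 BTU
Gas: input = 37,914,692 / 0.75 = 50,552,923 BTU = 505.5 therm → 505.5 × £1.73 = £874.57; + 12 × £6.70 standing = £954.97
Heat pump: 37,914,692 BTU / 3412 = 11,110 kWh heat; / 3.24 = 3,430 kWh in → × £0.304 = £1,042.62; + 12 × £6.49 standing = £1,120.50
Difference = |£954.97 − £1,120.50| = £165.54 ≈ £166

£166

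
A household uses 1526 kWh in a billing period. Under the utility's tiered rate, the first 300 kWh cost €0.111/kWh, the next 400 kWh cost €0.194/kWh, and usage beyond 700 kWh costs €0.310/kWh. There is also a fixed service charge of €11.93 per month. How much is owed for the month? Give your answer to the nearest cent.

€378.89

First 300 kWh × €0.111 = €33.30
Next 400 kWh × €0.194 = €77.60
Remaining 826 kWh × €0.310 = €256.06
Energy charge = €366.96; + service €11.93 = €378.89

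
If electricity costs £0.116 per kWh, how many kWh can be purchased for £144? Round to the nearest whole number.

1241 kWh

£144 / £0.116 per kWh = 1,241 kWh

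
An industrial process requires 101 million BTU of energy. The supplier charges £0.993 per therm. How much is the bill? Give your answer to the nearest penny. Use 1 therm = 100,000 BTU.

101 million BTU × (10 therm/million BTU) = 1,010 therm
Cost = 1,010 therm × £0.993/therm = £1,002.93

£1002.93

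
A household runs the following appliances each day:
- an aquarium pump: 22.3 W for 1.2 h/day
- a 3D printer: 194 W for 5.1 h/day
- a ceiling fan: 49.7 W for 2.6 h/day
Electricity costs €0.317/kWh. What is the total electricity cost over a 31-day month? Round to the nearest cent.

aquarium pump: 22.3 W × 1.2 h × 31 d = 830 Wh = 0.8296 kWh
3D printer: 194 W × 5.1 h × 31 d = 30,671 Wh = 30.67 kWh
ceiling fan: 49.7 W × 2.6 h × 31 d = 4,006 Wh = 4.006 kWh
Total energy = 0.8296 + 30.67 + 4.006 = 35.51 kWh
Cost = 35.51 kWh × €0.317 = €11.26

€11.26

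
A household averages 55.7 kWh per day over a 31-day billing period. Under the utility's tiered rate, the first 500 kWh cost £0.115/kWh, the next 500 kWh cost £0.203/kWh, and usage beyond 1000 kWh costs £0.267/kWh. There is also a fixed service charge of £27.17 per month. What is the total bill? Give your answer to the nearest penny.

Usage = 55.7 kWh/day × 31 days = 1726.7 kWh
First 500 kWh × £0.115 = £57.50
Next 500 kWh × £0.203 = £101.50
Remaining 726.7 kWh × £0.267 = £194.03
Energy charge = £353.03; + service £27.17 = £380.20

£380.20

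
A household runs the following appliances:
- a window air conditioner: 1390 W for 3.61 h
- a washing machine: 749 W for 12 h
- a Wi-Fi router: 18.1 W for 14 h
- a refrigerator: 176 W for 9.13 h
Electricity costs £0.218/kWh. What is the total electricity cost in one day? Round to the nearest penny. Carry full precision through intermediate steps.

£3.46

window air conditioner: 1390 W × 3.61 h = 5,018 Wh = 5.018 kWh
washing machine: 749 W × 12 h = 8,988 Wh = 8.988 kWh
Wi-Fi router: 18.1 W × 14 h = 253 Wh = 0.2534 kWh
refrigerator: 176 W × 9.13 h = 1,607 Wh = 1.607 kWh
Total energy = 5.018 + 8.988 + 0.2534 + 1.607 = 15.87 kWh
Cost = 15.87 kWh × £0.218 = £3.46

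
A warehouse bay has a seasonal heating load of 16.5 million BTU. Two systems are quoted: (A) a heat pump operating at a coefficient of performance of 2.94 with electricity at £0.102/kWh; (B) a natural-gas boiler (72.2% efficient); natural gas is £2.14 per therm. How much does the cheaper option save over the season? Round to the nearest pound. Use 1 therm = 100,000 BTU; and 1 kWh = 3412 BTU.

Heat load = 16.5 × 10⁶ BTU = 16,500,000 BTU
Gas: input = 16,500,000 / 0.722 = 22,853,186 BTU = 228.5 therm → 228.5 × £2.14 = £489.06
Heat pump: 16,500,000 BTU / 3412 = 4,836 kWh heat; / 2.94 = 1,645 kWh in → × £0.102 = £167.78
Difference = |£489.06 − £167.78| = £321.28 ≈ £321

£321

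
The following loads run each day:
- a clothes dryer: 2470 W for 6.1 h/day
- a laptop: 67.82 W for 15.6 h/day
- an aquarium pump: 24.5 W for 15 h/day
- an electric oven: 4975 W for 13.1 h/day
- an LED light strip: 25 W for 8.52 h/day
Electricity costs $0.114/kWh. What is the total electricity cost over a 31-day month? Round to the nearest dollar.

$289

clothes dryer: 2470 W × 6.1 h × 31 d = 467,077 Wh = 467.1 kWh
laptop: 67.82 W × 15.6 h × 31 d = 32,798 Wh = 32.8 kWh
aquarium pump: 24.5 W × 15 h × 31 d = 11,392 Wh = 11.39 kWh
electric oven: 4975 W × 13.1 h × 31 d = 2,020,348 Wh = 2,020 kWh
LED light strip: 25 W × 8.52 h × 31 d = 6,603 Wh = 6.603 kWh
Total energy = 467.1 + 32.8 + 11.39 + 2,020 + 6.603 = 2,538 kWh
Cost = 2,538 kWh × $0.114 = $289.36 ≈ $289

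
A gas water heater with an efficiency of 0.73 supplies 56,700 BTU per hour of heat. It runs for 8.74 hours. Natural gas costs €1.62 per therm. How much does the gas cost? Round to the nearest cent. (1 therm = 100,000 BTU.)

€11.00

Heat delivered = 56,700 BTU/h × 8.74 h = 495,558 BTU
Gas input = 495,558 / 0.73 = 678,847 BTU
= 678,847 / 100,000 = 6.788 therm
Cost = 6.788 × €1.62/therm = €11.00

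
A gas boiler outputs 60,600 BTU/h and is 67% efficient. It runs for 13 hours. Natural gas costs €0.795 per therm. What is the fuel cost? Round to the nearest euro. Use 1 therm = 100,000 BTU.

Heat delivered = 60,600 BTU/h × 13 h = 787,800 BTU
Gas input = 787,800 / 0.67 = 1,175,821 BTU
= 1,175,821 / 100,000 = 11.76 therm
Cost = 11.76 × €0.795/therm = €9.35 ≈ €9

€9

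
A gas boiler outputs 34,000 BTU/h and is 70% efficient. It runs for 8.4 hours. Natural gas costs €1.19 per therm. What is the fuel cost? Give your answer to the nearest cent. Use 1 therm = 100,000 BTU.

€4.86

Heat delivered = 34,000 BTU/h × 8.4 h = 285,600 BTU
Gas input = 285,600 / 0.70 = 408,000 BTU
= 408,000 / 100,000 = 4.08 therm
Cost = 4.08 × €1.19/therm = €4.86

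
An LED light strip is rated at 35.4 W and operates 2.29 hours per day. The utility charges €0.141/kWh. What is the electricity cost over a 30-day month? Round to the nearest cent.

Energy = 35.4 W × 2.29 h/day × 30 days = 2,432 Wh = 2.432 kWh
Cost = 2.432 kWh × €0.141/kWh = €0.34

€0.34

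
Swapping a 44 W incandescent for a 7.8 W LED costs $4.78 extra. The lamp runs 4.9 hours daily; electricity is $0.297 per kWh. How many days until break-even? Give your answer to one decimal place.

Power saved = 44 − 7.8 = 36.2 W
Daily energy saved = 36.2 W × 4.9 h = 177.4 Wh = 0.17738 kWh
Daily savings = 0.17738 × $0.297 = $0.0527
Payback = $4.78 / $0.0527 per day = 90.73 days

90.7 days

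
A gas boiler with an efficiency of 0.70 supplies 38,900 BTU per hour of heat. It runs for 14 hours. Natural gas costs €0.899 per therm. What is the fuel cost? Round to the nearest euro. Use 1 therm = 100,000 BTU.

Heat delivered = 38,900 BTU/h × 14 h = 544,600 BTU
Gas input = 544,600 / 0.70 = 778,000 BTU
= 778,000 / 100,000 = 7.78 therm
Cost = 7.78 × €0.899/therm = €6.99 ≈ €7

€7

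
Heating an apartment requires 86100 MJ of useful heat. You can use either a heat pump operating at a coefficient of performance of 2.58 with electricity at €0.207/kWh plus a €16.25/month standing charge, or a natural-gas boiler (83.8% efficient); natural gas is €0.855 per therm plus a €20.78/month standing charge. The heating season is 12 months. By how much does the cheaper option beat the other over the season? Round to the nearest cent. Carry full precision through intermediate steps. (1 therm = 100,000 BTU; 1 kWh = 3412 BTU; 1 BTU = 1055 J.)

Heat load = 86100 MJ = 86,100,000,000 J / 1055 = 81,611,374 BTU
Gas: input = 81,611,374 / 0.838 = 97,388,275 BTU = 973.9 therm → 973.9 × €0.855 = €832.67; + 12 × €20.78 standing = €1,082.03
Heat pump: 81,611,374 BTU / 3412 = 23,920 kWh heat; / 2.58 = 9,271 kWh in → × €0.207 = €1,919.08; + 12 × €16.25 standing = €2,114.08
Difference = |€1,082.03 − €2,114.08| = €1,032.05

€1032.05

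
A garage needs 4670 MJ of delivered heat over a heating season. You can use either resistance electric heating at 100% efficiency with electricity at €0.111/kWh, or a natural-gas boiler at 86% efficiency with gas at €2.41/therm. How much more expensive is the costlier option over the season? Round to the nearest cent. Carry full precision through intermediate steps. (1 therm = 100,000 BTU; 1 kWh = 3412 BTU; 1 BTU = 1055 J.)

€19.96

Heat load = 4670 MJ = 4,670,000,000 J / 1055 = 4,426,540 BTU
Gas: input = 4,426,540 / 0.86 = 5,147,140 BTU = 51.47 therm → 51.47 × €2.41 = €124.05
Electric: 4,426,540 BTU / 3412 = 1,297 kWh → × €0.111 = €144.01
Difference = |€124.05 − €144.01| = €19.96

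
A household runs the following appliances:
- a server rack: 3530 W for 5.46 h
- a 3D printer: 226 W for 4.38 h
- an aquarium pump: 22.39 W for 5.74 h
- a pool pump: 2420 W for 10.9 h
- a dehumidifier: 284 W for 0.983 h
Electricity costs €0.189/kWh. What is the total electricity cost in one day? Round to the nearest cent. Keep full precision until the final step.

server rack: 3530 W × 5.46 h = 19,274 Wh = 19.27 kWh
3D printer: 226 W × 4.38 h = 990 Wh = 0.9899 kWh
aquarium pump: 22.39 W × 5.74 h = 129 Wh = 0.1285 kWh
pool pump: 2420 W × 10.9 h = 26,378 Wh = 26.38 kWh
dehumidifier: 284 W × 0.983 h = 279 Wh = 0.2792 kWh
Total energy = 19.27 + 0.9899 + 0.1285 + 26.38 + 0.2792 = 47.05 kWh
Cost = 47.05 kWh × €0.189 = €8.89

€8.89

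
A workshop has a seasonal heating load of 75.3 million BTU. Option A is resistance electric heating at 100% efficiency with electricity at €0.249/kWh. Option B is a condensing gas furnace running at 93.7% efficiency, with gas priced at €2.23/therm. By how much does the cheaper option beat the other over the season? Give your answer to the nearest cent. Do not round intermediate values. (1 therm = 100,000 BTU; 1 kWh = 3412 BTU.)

€3703.13

Heat load = 75.3 × 10⁶ BTU = 75,300,000 BTU
Gas: input = 75,300,000 / 0.937 = 80,362,860 BTU = 803.6 therm → 803.6 × €2.23 = €1,792.09
Electric: 75,300,000 BTU / 3412 = 22,070 kWh → × €0.249 = €5,495.22
Difference = |€1,792.09 − €5,495.22| = €3,703.13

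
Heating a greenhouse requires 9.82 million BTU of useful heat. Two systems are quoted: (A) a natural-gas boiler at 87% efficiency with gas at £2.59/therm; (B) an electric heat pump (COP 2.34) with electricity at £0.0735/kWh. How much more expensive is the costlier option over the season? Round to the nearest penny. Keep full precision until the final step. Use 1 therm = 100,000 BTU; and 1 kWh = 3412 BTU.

Heat load = 9.82 × 10⁶ BTU = 9,820,000 BTU
Gas: input = 9,820,000 / 0.87 = 11,287,356 BTU = 112.9 therm → 112.9 × £2.59 = £292.34
Heat pump: 9,820,000 BTU / 3412 = 2,878 kWh heat; / 2.34 = 1,230 kWh in → × £0.0735 = £90.40
Difference = |£292.34 − £90.40| = £201.94

£201.94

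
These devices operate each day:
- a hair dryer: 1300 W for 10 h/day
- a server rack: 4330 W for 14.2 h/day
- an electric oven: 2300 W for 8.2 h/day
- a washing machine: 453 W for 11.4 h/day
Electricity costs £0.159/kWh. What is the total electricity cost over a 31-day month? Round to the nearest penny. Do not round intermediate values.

£485.56

hair dryer: 1300 W × 10 h × 31 d = 403,000 Wh = 403 kWh
server rack: 4330 W × 14.2 h × 31 d = 1,906,066 Wh = 1,906 kWh
electric oven: 2300 W × 8.2 h × 31 d = 584,660 Wh = 584.7 kWh
washing machine: 453 W × 11.4 h × 31 d = 160,090 Wh = 160.1 kWh
Total energy = 403 + 1,906 + 584.7 + 160.1 = 3,054 kWh
Cost = 3,054 kWh × £0.159 = £485.56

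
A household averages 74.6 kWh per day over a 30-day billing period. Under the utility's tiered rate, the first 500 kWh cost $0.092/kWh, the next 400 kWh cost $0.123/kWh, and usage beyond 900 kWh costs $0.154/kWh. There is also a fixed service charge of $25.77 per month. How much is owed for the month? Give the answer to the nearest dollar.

$327

Usage = 74.6 kWh/day × 30 days = 2238 kWh
First 500 kWh × $0.092 = $46.00
Next 400 kWh × $0.123 = $49.20
Remaining 1338 kWh × $0.154 = $206.05
Energy charge = $301.25; + service $25.77 = $327.02 ≈ $327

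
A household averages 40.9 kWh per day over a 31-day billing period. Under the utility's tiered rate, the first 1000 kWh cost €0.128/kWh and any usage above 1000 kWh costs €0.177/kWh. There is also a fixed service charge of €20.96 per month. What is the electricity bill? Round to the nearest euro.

€196

Usage = 40.9 kWh/day × 31 days = 1267.9 kWh
First 1000 kWh × €0.128 = €128.00
Remaining 267.9 kWh × €0.177 = €47.42
Energy charge = €175.42; + service €20.96 = €196.38 ≈ €196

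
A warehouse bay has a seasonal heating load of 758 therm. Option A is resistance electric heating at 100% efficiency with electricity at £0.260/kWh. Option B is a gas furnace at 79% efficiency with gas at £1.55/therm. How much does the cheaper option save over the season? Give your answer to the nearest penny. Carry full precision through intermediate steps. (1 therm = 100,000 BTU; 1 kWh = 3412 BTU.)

£4288.87

Heat load = 758 therm × 100,000 = 75,800,000 BTU
Gas: input = 75,800,000 / 0.79 = 95,949,367 BTU = 959.5 therm → 959.5 × £1.55 = £1,487.22
Electric: 75,800,000 BTU / 3412 = 22,220 kWh → × £0.260 = £5,776.08
Difference = |£1,487.22 − £5,776.08| = £4,288.87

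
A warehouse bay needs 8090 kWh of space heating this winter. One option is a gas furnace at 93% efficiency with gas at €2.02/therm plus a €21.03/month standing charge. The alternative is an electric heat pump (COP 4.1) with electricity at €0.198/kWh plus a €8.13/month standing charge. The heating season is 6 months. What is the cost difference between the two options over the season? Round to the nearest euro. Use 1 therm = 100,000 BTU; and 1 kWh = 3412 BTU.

Heat load = 8090 kWh × 3412 = 27,603,080 BTU
Gas: input = 27,603,080 / 0.93 = 29,680,731 BTU = 296.8 therm → 296.8 × €2.02 = €599.55; + 6 × €21.03 standing = €725.73
Heat pump: 27,603,080 BTU / 3412 = 8,090 kWh heat; / 4.1 = 1,973 kWh in → × €0.198 = €390.69; + 6 × €8.13 standing = €439.47
Difference = |€725.73 − €439.47| = €286.26 ≈ €286

€286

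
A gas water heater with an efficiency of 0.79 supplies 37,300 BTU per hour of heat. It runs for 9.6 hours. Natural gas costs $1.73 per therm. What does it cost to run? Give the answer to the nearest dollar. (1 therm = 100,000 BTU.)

Heat delivered = 37,300 BTU/h × 9.6 h = 358,080 BTU
Gas input = 358,080 / 0.79 = 453,266 BTU
= 453,266 / 100,000 = 4.533 therm
Cost = 4.533 × $1.73/therm = $7.84 ≈ $8

$8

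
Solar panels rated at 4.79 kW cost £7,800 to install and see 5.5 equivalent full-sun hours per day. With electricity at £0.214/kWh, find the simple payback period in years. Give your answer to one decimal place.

3.8 years

Daily generation = 4.79 kW × 5.5 h = 26.34 kWh
Annual generation = 26.34 × 365 = 9615.9 kWh
Annual savings = 9615.9 × £0.214 = £2,057.81
Payback = £7,800 / £2,057.81 = 3.79 years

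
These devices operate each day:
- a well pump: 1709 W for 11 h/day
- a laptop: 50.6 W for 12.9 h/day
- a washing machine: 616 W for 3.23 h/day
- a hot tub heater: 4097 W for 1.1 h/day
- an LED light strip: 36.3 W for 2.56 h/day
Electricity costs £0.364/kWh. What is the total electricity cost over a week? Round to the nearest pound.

£66

well pump: 1709 W × 11 h × 7 d = 131,593 Wh = 131.6 kWh
laptop: 50.6 W × 12.9 h × 7 d = 4,569 Wh = 4.569 kWh
washing machine: 616 W × 3.23 h × 7 d = 13,928 Wh = 13.93 kWh
hot tub heater: 4097 W × 1.1 h × 7 d = 31,547 Wh = 31.55 kWh
LED light strip: 36.3 W × 2.56 h × 7 d = 650 Wh = 0.6505 kWh
Total energy = 131.6 + 4.569 + 13.93 + 31.55 + 0.6505 = 182.3 kWh
Cost = 182.3 kWh × £0.364 = £66.35 ≈ £66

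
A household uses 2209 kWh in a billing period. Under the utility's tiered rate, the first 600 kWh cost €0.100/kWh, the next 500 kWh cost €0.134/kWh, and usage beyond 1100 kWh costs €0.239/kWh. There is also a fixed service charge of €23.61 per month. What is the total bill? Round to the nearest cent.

First 600 kWh × €0.100 = €60.00
Next 500 kWh × €0.134 = €67.00
Remaining 1109 kWh × €0.239 = €265.05
Energy charge = €392.05; + service €23.61 = €415.66

€415.66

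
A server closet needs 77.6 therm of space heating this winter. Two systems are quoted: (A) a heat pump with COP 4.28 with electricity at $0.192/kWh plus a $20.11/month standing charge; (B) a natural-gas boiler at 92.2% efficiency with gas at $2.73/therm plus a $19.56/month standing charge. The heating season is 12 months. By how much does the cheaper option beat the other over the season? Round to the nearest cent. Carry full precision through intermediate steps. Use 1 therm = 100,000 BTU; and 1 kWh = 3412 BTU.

$121.14

Heat load = 77.6 therm × 100,000 = 7,760,000 BTU
Gas: input = 7,760,000 / 0.922 = 8,416,486 BTU = 84.16 therm → 84.16 × $2.73 = $229.77; + 12 × $19.56 standing = $464.49
Heat pump: 7,760,000 BTU / 3412 = 2,274 kWh heat; / 4.28 = 531.4 kWh in → × $0.192 = $102.03; + 12 × $20.11 standing = $343.35
Difference = |$464.49 − $343.35| = $121.14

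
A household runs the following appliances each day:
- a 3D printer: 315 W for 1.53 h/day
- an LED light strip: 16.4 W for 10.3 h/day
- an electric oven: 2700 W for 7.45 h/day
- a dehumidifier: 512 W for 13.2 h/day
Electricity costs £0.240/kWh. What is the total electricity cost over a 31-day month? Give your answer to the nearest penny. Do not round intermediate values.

£204.78

3D printer: 315 W × 1.53 h × 31 d = 14,940 Wh = 14.94 kWh
LED light strip: 16.4 W × 10.3 h × 31 d = 5,237 Wh = 5.237 kWh
electric oven: 2700 W × 7.45 h × 31 d = 623,565 Wh = 623.6 kWh
dehumidifier: 512 W × 13.2 h × 31 d = 209,510 Wh = 209.5 kWh
Total energy = 14.94 + 5.237 + 623.6 + 209.5 = 853.3 kWh
Cost = 853.3 kWh × £0.240 = £204.78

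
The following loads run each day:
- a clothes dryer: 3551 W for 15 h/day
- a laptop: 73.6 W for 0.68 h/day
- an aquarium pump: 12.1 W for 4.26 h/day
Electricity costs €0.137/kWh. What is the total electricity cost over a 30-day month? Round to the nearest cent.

clothes dryer: 3551 W × 15 h × 30 d = 1,597,950 Wh = 1,598 kWh
laptop: 73.6 W × 0.68 h × 30 d = 1,501 Wh = 1.501 kWh
aquarium pump: 12.1 W × 4.26 h × 30 d = 1,546 Wh = 1.546 kWh
Total energy = 1,598 + 1.501 + 1.546 = 1,601 kWh
Cost = 1,601 kWh × €0.137 = €219.34

€219.34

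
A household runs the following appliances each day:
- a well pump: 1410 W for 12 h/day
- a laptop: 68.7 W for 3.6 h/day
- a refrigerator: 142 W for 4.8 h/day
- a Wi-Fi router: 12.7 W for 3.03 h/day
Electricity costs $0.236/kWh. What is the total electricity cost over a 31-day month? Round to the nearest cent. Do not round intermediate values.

$130.86

well pump: 1410 W × 12 h × 31 d = 524,520 Wh = 524.5 kWh
laptop: 68.7 W × 3.6 h × 31 d = 7,667 Wh = 7.667 kWh
refrigerator: 142 W × 4.8 h × 31 d = 21,130 Wh = 21.13 kWh
Wi-Fi router: 12.7 W × 3.03 h × 31 d = 1,193 Wh = 1.193 kWh
Total energy = 524.5 + 7.667 + 21.13 + 1.193 = 554.5 kWh
Cost = 554.5 kWh × $0.236 = $130.86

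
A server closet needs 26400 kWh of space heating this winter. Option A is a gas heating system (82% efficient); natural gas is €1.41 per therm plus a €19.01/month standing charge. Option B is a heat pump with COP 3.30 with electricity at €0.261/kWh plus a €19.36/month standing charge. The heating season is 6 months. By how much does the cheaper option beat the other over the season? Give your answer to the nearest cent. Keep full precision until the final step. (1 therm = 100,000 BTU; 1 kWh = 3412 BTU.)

Heat load = 26400 kWh × 3412 = 90,076,800 BTU
Gas: input = 90,076,800 / 0.82 = 109,849,756 BTU = 1,098 therm → 1,098 × €1.41 = €1,548.88; + 6 × €19.01 standing = €1,662.94
Heat pump: 90,076,800 BTU / 3412 = 26,400 kWh heat; / 3.30 = 8,000 kWh in → × €0.261 = €2,088.00; + 6 × €19.36 standing = €2,204.16
Difference = |€1,662.94 − €2,204.16| = €541.22

€541.22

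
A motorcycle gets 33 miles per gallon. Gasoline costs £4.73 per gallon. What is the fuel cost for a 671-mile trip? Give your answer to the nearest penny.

Fuel = 671 mi / 33 mpg = 20.33 gal
Cost = 20.33 gal × £4.73/gal = £96.18

£96.18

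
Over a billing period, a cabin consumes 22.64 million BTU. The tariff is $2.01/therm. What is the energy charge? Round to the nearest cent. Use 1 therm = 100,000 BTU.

22.64 million BTU × (10 therm/million BTU) = 226.4 therm
Cost = 226.4 therm × $2.01/therm = $455.06

$455.06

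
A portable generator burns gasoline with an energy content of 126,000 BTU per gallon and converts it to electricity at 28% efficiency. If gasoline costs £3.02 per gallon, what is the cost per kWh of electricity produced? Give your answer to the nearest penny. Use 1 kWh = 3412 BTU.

Electrical output per gallon = 126,000 BTU × 0.28 / 3412 BTU/kWh = 10.34 kWh
Cost per kWh = £3.02 / 10.34 kWh = £0.292

£0.29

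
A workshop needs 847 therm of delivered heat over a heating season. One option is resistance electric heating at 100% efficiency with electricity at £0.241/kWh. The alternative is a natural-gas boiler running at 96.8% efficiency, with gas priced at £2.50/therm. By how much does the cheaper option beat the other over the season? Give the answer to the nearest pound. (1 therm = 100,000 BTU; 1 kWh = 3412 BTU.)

£3795

Heat load = 847 therm × 100,000 = 84,700,000 BTU
Gas: input = 84,700,000 / 0.968 = 87,500,000 BTU = 875 therm → 875 × £2.50 = £2,187.50
Electric: 84,700,000 BTU / 3412 = 24,820 kWh → × £0.241 = £5,982.62
Difference = |£2,187.50 − £5,982.62| = £3,795.12 ≈ £3795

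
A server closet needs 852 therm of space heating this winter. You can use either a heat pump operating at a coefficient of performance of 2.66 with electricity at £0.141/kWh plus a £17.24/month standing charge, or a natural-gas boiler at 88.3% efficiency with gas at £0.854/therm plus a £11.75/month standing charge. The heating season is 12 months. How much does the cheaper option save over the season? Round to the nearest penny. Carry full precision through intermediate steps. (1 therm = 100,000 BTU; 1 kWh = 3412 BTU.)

£565.50

Heat load = 852 therm × 100,000 = 85,200,000 BTU
Gas: input = 85,200,000 / 0.883 = 96,489,241 BTU = 964.9 therm → 964.9 × £0.854 = £824.02; + 12 × £11.75 standing = £965.02
Heat pump: 85,200,000 BTU / 3412 = 24,970 kWh heat; / 2.66 = 9,387 kWh in → × £0.141 = £1,323.63; + 12 × £17.24 standing = £1,530.51
Difference = |£965.02 − £1,530.51| = £565.50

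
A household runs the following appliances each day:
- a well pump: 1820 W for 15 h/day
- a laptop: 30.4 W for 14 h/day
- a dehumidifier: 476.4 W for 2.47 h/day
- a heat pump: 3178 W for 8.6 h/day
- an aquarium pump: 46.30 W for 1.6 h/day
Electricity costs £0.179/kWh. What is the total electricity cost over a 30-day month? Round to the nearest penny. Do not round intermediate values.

well pump: 1820 W × 15 h × 30 d = 819,000 Wh = 819 kWh
laptop: 30.4 W × 14 h × 30 d = 12,768 Wh = 12.77 kWh
dehumidifier: 476.4 W × 2.47 h × 30 d = 35,301 Wh = 35.3 kWh
heat pump: 3178 W × 8.6 h × 30 d = 819,924 Wh = 819.9 kWh
aquarium pump: 46.30 W × 1.6 h × 30 d = 2,222 Wh = 2.222 kWh
Total energy = 819 + 12.77 + 35.3 + 819.9 + 2.222 = 1,689 kWh
Cost = 1,689 kWh × £0.179 = £302.37

£302.37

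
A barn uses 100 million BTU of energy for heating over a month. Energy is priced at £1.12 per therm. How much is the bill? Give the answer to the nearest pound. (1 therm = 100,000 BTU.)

100 million BTU × (10 therm/million BTU) = 1,000 therm
Cost = 1,000 therm × £1.12/therm = £1,120.00

£1120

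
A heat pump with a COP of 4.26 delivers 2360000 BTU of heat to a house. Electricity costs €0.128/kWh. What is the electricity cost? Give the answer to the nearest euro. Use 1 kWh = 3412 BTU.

Heat delivered = 2,360,000 BTU / 3412 = 691.7 kWh
Electrical input = 691.7 kWh / 4.26 = 162.4 kWh
Cost = 162.4 × €0.128/kWh = €20.78 ≈ €21

€21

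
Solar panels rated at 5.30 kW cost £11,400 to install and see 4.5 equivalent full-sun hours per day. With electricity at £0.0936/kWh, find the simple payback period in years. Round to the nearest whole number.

Daily generation = 5.30 kW × 4.5 h = 23.85 kWh
Annual generation = 23.85 × 365 = 8705.2 kWh
Annual savings = 8705.2 × £0.0936 = £814.81
Payback = £11,400 / £814.81 = 14 years

14 years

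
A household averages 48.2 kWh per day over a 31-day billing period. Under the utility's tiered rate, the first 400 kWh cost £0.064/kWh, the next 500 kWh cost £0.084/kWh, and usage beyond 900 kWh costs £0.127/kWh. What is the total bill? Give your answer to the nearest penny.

£143.06

Usage = 48.2 kWh/day × 31 days = 1494.2 kWh
First 400 kWh × £0.064 = £25.60
Next 500 kWh × £0.084 = £42.00
Remaining 594.2 kWh × £0.127 = £75.46
Total = £143.06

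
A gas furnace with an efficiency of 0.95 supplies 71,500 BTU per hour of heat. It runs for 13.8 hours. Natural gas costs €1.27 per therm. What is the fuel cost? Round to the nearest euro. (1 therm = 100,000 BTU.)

Heat delivered = 71,500 BTU/h × 13.8 h = 986,700 BTU
Gas input = 986,700 / 0.95 = 1,038,632 BTU
= 1,038,632 / 100,000 = 10.39 therm
Cost = 10.39 × €1.27/therm = €13.19 ≈ €13

€13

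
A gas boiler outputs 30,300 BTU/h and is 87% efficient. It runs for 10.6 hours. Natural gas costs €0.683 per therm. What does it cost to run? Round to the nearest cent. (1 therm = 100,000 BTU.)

Heat delivered = 30,300 BTU/h × 10.6 h = 321,180 BTU
Gas input = 321,180 / 0.87 = 369,172 BTU
= 369,172 / 100,000 = 3.692 therm
Cost = 3.692 × €0.683/therm = €2.52

€2.52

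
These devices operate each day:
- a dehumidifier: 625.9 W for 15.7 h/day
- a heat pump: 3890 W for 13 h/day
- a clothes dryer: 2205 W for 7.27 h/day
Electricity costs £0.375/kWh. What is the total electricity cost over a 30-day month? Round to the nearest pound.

£860

dehumidifier: 625.9 W × 15.7 h × 30 d = 294,799 Wh = 294.8 kWh
heat pump: 3890 W × 13 h × 30 d = 1,517,100 Wh = 1,517 kWh
clothes dryer: 2205 W × 7.27 h × 30 d = 480,910 Wh = 480.9 kWh
Total energy = 294.8 + 1,517 + 480.9 = 2,293 kWh
Cost = 2,293 kWh × £0.375 = £859.80 ≈ £860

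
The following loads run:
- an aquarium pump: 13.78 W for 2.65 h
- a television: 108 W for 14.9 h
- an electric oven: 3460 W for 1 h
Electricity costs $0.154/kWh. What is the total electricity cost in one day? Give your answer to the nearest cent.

aquarium pump: 13.78 W × 2.65 h = 37 Wh = 0.03652 kWh
television: 108 W × 14.9 h = 1,609 Wh = 1.609 kWh
electric oven: 3460 W × 1 h = 3,460 Wh = 3.46 kWh
Total energy = 0.03652 + 1.609 + 3.46 = 5.106 kWh
Cost = 5.106 kWh × $0.154 = $0.79

$0.79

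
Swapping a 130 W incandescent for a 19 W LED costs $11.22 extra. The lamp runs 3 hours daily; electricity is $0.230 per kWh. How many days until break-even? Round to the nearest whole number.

146 days

Power saved = 130 − 19 = 111 W
Daily energy saved = 111 W × 3 h = 333 Wh = 0.333 kWh
Daily savings = 0.333 × $0.230 = $0.0766
Payback = $11.22 / $0.0766 per day = 146.5 days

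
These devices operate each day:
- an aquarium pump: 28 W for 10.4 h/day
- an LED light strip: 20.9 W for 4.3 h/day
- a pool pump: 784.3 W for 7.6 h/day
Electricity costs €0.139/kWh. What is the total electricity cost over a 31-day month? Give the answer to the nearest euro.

aquarium pump: 28 W × 10.4 h × 31 d = 9,027 Wh = 9.027 kWh
LED light strip: 20.9 W × 4.3 h × 31 d = 2,786 Wh = 2.786 kWh
pool pump: 784.3 W × 7.6 h × 31 d = 184,781 Wh = 184.8 kWh
Total energy = 9.027 + 2.786 + 184.8 = 196.6 kWh
Cost = 196.6 kWh × €0.139 = €27.33 ≈ €27

€27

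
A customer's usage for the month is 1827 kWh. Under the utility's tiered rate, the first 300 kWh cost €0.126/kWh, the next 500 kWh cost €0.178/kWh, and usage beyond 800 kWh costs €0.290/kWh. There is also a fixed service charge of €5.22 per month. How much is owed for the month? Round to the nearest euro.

€430

First 300 kWh × €0.126 = €37.80
Next 500 kWh × €0.178 = €89.00
Remaining 1027 kWh × €0.290 = €297.83
Energy charge = €424.63; + service €5.22 = €429.85 ≈ €430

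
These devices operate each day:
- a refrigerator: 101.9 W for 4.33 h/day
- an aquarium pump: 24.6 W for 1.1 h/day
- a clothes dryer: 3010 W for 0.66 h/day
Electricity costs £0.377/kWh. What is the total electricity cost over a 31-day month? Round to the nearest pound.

£29

refrigerator: 101.9 W × 4.33 h × 31 d = 13,678 Wh = 13.68 kWh
aquarium pump: 24.6 W × 1.1 h × 31 d = 839 Wh = 0.8389 kWh
clothes dryer: 3010 W × 0.66 h × 31 d = 61,585 Wh = 61.58 kWh
Total energy = 13.68 + 0.8389 + 61.58 = 76.1 kWh
Cost = 76.1 kWh × £0.377 = £28.69 ≈ £29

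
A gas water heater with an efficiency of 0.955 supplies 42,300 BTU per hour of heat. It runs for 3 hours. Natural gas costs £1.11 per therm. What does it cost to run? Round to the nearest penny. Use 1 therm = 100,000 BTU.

Heat delivered = 42,300 BTU/h × 3 h = 126,900 BTU
Gas input = 126,900 / 0.955 = 132,880 BTU
= 132,880 / 100,000 = 1.329 therm
Cost = 1.329 × £1.11/therm = £1.47

£1.47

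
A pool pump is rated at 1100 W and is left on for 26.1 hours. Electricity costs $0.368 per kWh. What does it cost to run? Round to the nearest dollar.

$11

Energy = 1100 W × 26.1 h = 28,710 Wh = 28.71 kWh
Cost = 28.71 kWh × $0.368/kWh = $10.57 ≈ $11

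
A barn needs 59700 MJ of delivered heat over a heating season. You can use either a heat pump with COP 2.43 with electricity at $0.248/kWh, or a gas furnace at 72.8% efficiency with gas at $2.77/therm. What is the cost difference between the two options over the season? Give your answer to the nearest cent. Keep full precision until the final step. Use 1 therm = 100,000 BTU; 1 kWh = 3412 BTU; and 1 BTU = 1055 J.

$460.51

Heat load = 59700 MJ = 59,700,000,000 J / 1055 = 56,587,678 BTU
Gas: input = 56,587,678 / 0.728 = 77,730,327 BTU = 777.3 therm → 777.3 × $2.77 = $2,153.13
Heat pump: 56,587,678 BTU / 3412 = 16,580 kWh heat; / 2.43 = 6,825 kWh in → × $0.248 = $1,692.62
Difference = |$2,153.13 − $1,692.62| = $460.51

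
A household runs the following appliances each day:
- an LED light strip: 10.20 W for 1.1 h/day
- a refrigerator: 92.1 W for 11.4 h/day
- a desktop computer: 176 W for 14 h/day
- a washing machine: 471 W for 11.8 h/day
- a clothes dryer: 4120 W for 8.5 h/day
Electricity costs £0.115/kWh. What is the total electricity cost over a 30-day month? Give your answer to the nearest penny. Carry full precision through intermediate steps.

LED light strip: 10.20 W × 1.1 h × 30 d = 337 Wh = 0.3366 kWh
refrigerator: 92.1 W × 11.4 h × 30 d = 31,498 Wh = 31.5 kWh
desktop computer: 176 W × 14 h × 30 d = 73,920 Wh = 73.92 kWh
washing machine: 471 W × 11.8 h × 30 d = 166,734 Wh = 166.7 kWh
clothes dryer: 4120 W × 8.5 h × 30 d = 1,050,600 Wh = 1,051 kWh
Total energy = 0.3366 + 31.5 + 73.92 + 166.7 + 1,051 = 1,323 kWh
Cost = 1,323 kWh × £0.115 = £152.16

£152.16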